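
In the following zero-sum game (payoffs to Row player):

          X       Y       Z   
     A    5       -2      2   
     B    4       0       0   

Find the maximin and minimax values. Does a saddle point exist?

Maximin = 0, Minimax = 0, Saddle: True

Work:
Row minimums: [-2, 0] → maximin = 0
Column maximums: [5, 0, 2] → minimax = 0
Saddle point exists! Game value = 0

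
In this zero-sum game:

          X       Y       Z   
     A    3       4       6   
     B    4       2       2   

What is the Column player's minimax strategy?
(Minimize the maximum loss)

Column should play X or Y (all achieve the minimum), value = 4

Work:
Column player minimizes Row's maximum payoff:
Column X: max payoff to Row = 4
Column Y: max payoff to Row = 4
Column Z: max payoff to Row = 6
Minimum is 4, achieved by columns X, Y (tied).
Each of X or Y is a minimax strategy.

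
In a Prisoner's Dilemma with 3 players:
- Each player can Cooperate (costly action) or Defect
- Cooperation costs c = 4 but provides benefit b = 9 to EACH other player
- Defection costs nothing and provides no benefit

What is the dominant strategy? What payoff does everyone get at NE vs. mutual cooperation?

Dominant: Defect; NE payoff = 0; Coop payoff = 14

Work:
Defect dominates (saves cost c = 4, benefit to others is external)
NE: All defect → everyone gets 0
If all cooperate: each receives (2)×9 - 4 = 14
Social dilemma: 14 > 0 but NE gives 0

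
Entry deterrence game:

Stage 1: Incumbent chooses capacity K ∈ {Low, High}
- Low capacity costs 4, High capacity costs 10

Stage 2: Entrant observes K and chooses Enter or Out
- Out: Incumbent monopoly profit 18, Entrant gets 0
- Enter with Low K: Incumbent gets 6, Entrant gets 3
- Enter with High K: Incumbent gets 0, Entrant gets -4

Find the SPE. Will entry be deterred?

SPE: (High, Enter|Low, Out|High); Entry deterred. Incumbent net profit = 8

Work:
After Low K: Entrant enters (3 > 0)
After High K: Entrant stays out (-4 < 0)
Incumbent: Low → 6−4=2, High → 18−10=8
Incumbent chooses High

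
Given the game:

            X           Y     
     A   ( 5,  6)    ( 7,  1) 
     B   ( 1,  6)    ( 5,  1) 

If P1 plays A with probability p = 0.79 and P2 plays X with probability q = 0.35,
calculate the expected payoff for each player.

E[P1] = 5.733, E[P2] = 2.75

Work:
E[P1] = p·q·π₁(A,X) + p·(1-q)·π₁(A,Y) + (1-p)·q·π₁(B,X) + (1-p)·(1-q)·π₁(B,Y)
= 0.79·0.35·5 + 0.79·0.65·7 + 0.21·0.35·1 + 0.21·0.65·5
= 5.733

E[P2] = 2.75 (similar calculation)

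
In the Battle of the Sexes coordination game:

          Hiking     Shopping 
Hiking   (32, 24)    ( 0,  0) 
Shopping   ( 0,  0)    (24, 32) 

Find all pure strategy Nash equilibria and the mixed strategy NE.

Pure NE: (Hiking, Hiking) and (Shopping, Shopping); Mixed NE: p = 0.5714, q = 0.4286

Work:
Check pure NE:
(Hiking, Hiking): (32, 24) - no unilateral deviation beneficial
(Shopping, Shopping): (24, 32) - no unilateral deviation beneficial
Mixed NE: P1 plays Hiking with p = 0.5714, P2 plays Hiking with q = 0.4286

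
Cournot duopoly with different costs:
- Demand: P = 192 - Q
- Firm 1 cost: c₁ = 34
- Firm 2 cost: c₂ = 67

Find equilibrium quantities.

q₁* = 63.67, q₂* = 30.67

Work:
Reaction: q₁ = (192 - 34 - q₂)/2
Reaction: q₂ = (192 - 67 - q₁)/2
Solve simultaneously:
q₁* = (192 - 2×34 + 67)/3 = 63.67
q₂* = (192 - 2×67 + 34)/3 = 30.67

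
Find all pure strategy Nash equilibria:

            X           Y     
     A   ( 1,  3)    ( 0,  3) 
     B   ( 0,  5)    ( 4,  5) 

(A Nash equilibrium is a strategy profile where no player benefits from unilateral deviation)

Nash equilibrium: (A, X), (B, Y)

Work:
Best responses:
  P1 vs X: payoffs [1, 0] → best response A (payoff 1)
  P1 vs Y: payoffs [0, 4] → best response B (payoff 4)
  P2 vs A: payoffs [3, 3] → best response X/Y (payoff 3)
  P2 vs B: payoffs [5, 5] → best response X/Y (payoff 5)
Mutual best responses: (A,X), (B,Y) → Nash equilibria.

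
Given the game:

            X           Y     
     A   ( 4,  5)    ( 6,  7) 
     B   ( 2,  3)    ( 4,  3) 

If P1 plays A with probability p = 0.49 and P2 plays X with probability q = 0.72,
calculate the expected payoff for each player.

E[P1] = 3.54, E[P2] = 4.2544

Work:
E[P1] = p·q·π₁(A,X) + p·(1-q)·π₁(A,Y) + (1-p)·q·π₁(B,X) + (1-p)·(1-q)·π₁(B,Y)
= 0.49·0.72·4 + 0.49·0.28·6 + 0.51·0.72·2 + 0.51·0.28·4
= 3.54

E[P2] = 4.2544 (similar calculation)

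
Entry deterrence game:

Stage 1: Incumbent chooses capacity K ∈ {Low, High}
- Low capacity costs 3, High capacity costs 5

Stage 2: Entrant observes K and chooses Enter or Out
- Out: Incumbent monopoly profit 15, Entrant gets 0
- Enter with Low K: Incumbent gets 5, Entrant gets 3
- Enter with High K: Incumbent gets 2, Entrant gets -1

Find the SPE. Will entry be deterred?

SPE: (High, Enter|Low, Out|High); Entry deterred. Incumbent net profit = 10

Work:
After Low K: Entrant enters (3 > 0)
After High K: Entrant stays out (-1 < 0)
Incumbent: Low → 5−3=2, High → 15−5=10
Incumbent chooses High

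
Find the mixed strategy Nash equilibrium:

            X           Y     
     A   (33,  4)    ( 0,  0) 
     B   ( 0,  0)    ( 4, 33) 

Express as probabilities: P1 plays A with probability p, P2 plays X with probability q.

p = 0.8919, q = 0.1081

Work:
Find probabilities that make opponent indifferent:
P2 chooses q to make P1 indifferent between A and B
P1 chooses p to make P2 indifferent between X and Y
Mixed NE: P1 plays (A: 0.8919, B: 0.1081), P2 plays (X: 0.1081, Y: 0.8919)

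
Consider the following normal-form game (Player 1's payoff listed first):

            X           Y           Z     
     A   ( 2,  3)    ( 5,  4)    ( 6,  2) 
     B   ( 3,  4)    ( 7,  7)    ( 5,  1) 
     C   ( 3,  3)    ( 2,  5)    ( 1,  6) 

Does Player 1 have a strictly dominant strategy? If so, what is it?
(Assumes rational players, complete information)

No strictly dominant strategy exists for Player 1

Work:
A strategy strictly dominates another if it gives a strictly higher payoff against every opponent action. Compare each pair of P1's strategies column-by-column:
  A vs B: [2 vs 3, 5 vs 7, 6 vs 5] → A does not strictly dominate B (column X: 2 ≤ 3)
  A vs C: [2 vs 3, 5 vs 2, 6 vs 1] → A does not strictly dominate C (column X: 2 ≤ 3)
  B vs A: [3 vs 2, 7 vs 5, 5 vs 6] → B does not strictly dominate A (column Z: 5 ≤ 6)
  B vs C: [3 vs 3, 7 vs 2, 5 vs 1] → B does not strictly dominate C (column X: 3 ≤ 3)
  C vs A: [3 vs 2, 2 vs 5, 1 vs 6] → C does not strictly dominate A (column Y: 2 ≤ 5)
  C vs B: [3 vs 3, 2 vs 7, 1 vs 5] → C does not strictly dominate B (column X: 3 ≤ 3)
No single strategy strictly dominates all others → no strictly dominant strategy.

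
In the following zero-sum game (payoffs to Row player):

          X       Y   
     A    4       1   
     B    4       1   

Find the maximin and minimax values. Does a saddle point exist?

Maximin = 1, Minimax = 1, Saddle: True

Work:
Row minimums: [1, 1] → maximin = 1
Column maximums: [4, 1] → minimax = 1
Saddle point exists! Game value = 1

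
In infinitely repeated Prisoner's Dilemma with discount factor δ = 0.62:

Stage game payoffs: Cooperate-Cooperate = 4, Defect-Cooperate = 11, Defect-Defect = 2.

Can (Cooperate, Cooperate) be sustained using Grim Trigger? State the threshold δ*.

δ* = 0.7778; since δ = 0.62 < 0.7778, cooperation cannot be sustained

Work:
For Grim Trigger:
Cooperate forever: 4/(1-δ)
Defect then punished: 11 + 2·δ/(1-δ)
Need: 4/(1-δ) ≥ 11 + 2·δ/(1-δ)
Solving: δ ≥ (T-R)/(T-P) = (11-4)/(11-2) = 0.7778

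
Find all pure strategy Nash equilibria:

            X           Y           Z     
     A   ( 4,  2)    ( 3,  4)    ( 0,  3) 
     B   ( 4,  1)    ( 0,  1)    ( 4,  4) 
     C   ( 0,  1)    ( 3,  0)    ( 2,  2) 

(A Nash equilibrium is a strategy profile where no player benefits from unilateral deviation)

Nash equilibrium: (A, Y), (B, Z)

Work:
Best responses:
  P1 vs X: payoffs [4, 4, 0] → best response A/B (payoff 4)
  P1 vs Y: payoffs [3, 0, 3] → best response A/C (payoff 3)
  P1 vs Z: payoffs [0, 4, 2] → best response B (payoff 4)
  P2 vs A: payoffs [2, 4, 3] → best response Y (payoff 4)
  P2 vs B: payoffs [1, 1, 4] → best response Z (payoff 4)
  P2 vs C: payoffs [1, 0, 2] → best response Z (payoff 2)
Mutual best responses: (A,Y), (B,Z) → Nash equilibria.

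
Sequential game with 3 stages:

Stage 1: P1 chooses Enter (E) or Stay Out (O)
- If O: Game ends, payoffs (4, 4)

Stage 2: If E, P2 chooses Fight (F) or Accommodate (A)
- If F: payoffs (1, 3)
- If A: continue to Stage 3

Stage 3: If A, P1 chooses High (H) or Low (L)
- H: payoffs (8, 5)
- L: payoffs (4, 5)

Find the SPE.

SPE: (E, A, H); Outcome (8, 5)

Work:
Stage 3: P1 chooses H (8 vs 4)
Stage 2: P2: F->3, A->5 (anticipating H). Choose A
Stage 1: P1: O->4, E->8 (anticipating A, H). Choose E
SPE path: E -> A -> H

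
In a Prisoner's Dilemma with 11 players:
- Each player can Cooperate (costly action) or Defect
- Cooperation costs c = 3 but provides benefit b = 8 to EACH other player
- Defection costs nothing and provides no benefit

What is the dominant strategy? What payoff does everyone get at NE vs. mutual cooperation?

Dominant: Defect; NE payoff = 0; Coop payoff = 77

Work:
Defect dominates (saves cost c = 3, benefit to others is external)
NE: All defect → everyone gets 0
If all cooperate: each receives (10)×8 - 3 = 77
Social dilemma: 77 > 0 but NE gives 0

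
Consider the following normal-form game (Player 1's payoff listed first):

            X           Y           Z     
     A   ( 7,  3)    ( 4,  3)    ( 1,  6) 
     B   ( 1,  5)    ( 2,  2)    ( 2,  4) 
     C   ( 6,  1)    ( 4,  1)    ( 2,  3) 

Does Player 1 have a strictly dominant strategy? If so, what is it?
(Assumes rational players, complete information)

No strictly dominant strategy exists for Player 1

Work:
A strategy strictly dominates another if it gives a strictly higher payoff against every opponent action. Compare each pair of P1's strategies column-by-column:
  A vs B: [7 vs 1, 4 vs 2, 1 vs 2] → A does not strictly dominate B (column Z: 1 ≤ 2)
  A vs C: [7 vs 6, 4 vs 4, 1 vs 2] → A does not strictly dominate C (column Y: 4 ≤ 4)
  B vs A: [1 vs 7, 2 vs 4, 2 vs 1] → B does not strictly dominate A (column X: 1 ≤ 7)
  B vs C: [1 vs 6, 2 vs 4, 2 vs 2] → B does not strictly dominate C (column X: 1 ≤ 6)
  C vs A: [6 vs 7, 4 vs 4, 2 vs 1] → C does not strictly dominate A (column X: 6 ≤ 7)
  C vs B: [6 vs 1, 4 vs 2, 2 vs 2] → C does not strictly dominate B (column Z: 2 ≤ 2)
No single strategy strictly dominates all others → no strictly dominant strategy.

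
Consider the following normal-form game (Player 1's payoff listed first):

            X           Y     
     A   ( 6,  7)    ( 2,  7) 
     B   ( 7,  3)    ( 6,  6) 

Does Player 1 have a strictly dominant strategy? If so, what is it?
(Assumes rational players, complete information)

Yes, Player 1's strictly dominant strategy is B

Work:
A strategy strictly dominates another if it gives a strictly higher payoff against every opponent action. Compare each pair of P1's strategies column-by-column:
  A vs B: [6 vs 7, 2 vs 6] → A does not strictly dominate B (column X: 6 ≤ 7)
  B vs A: [7 vs 6, 6 vs 2] → B strictly dominates A
B strictly dominates every other strategy → strictly dominant.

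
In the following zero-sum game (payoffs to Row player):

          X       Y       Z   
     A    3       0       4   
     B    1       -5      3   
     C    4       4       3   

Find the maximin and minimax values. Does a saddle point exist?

Maximin = 3, Minimax = 4, Saddle: False

Work:
Row minimums: [0, -5, 3] → maximin = 3
Column maximums: [4, 4, 4] → minimax = 4
No saddle point (maximin ≠ minimax). Mixed strategy needed.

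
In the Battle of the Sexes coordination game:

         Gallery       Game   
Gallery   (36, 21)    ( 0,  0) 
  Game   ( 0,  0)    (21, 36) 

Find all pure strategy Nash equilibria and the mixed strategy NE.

Pure NE: (Gallery, Gallery) and (Game, Game); Mixed NE: p = 0.6316, q = 0.3684

Work:
Check pure NE:
(Gallery, Gallery): (36, 21) - no unilateral deviation beneficial
(Game, Game): (21, 36) - no unilateral deviation beneficial
Mixed NE: P1 plays Gallery with p = 0.6316, P2 plays Gallery with q = 0.3684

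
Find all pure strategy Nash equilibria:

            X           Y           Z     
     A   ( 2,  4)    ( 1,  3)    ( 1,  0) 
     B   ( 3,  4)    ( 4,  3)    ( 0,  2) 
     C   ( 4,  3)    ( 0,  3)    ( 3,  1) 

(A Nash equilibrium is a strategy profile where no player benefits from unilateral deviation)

Nash equilibrium: (C, X)

Work:
Best responses:
  P1 vs X: payoffs [2, 3, 4] → best response C (payoff 4)
  P1 vs Y: payoffs [1, 4, 0] → best response B (payoff 4)
  P1 vs Z: payoffs [1, 0, 3] → best response C (payoff 3)
  P2 vs A: payoffs [4, 3, 0] → best response X (payoff 4)
  P2 vs B: payoffs [4, 3, 2] → best response X (payoff 4)
  P2 vs C: payoffs [3, 3, 1] → best response X/Y (payoff 3)
Mutual best responses: (C,X) → Nash equilibria.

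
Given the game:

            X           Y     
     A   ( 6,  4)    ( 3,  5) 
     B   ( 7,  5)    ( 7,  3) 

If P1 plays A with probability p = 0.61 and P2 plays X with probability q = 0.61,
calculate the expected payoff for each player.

E[P1] = 5.6763, E[P2] = 4.3237

Work:
E[P1] = p·q·π₁(A,X) + p·(1-q)·π₁(A,Y) + (1-p)·q·π₁(B,X) + (1-p)·(1-q)·π₁(B,Y)
= 0.61·0.61·6 + 0.61·0.39·3 + 0.39·0.61·7 + 0.39·0.39·7
= 5.6763

E[P2] = 4.3237 (similar calculation)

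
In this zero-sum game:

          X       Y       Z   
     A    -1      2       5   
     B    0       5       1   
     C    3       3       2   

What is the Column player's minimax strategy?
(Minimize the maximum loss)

Column should play X, value = 3

Work:
Column player minimizes Row's maximum payoff:
Column X: max payoff to Row = 3
Column Y: max payoff to Row = 5
Column Z: max payoff to Row = 5
Minimum is 3, achieved by column X.
Minimax strategy: X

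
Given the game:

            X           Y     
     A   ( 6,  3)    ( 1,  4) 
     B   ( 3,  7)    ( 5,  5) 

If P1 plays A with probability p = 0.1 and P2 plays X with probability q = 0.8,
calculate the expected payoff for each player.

E[P1] = 3.56, E[P2] = 6.26

Work:
E[P1] = p·q·π₁(A,X) + p·(1-q)·π₁(A,Y) + (1-p)·q·π₁(B,X) + (1-p)·(1-q)·π₁(B,Y)
= 0.1·0.8·6 + 0.1·0.2·1 + 0.9·0.8·3 + 0.9·0.2·5
= 3.56

E[P2] = 6.26 (similar calculation)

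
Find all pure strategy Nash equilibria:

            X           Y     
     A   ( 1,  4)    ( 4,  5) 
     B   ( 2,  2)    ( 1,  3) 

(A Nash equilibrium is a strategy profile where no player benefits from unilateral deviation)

Nash equilibrium: (A, Y)

Work:
Best responses:
  P1 vs X: payoffs [1, 2] → best response B (payoff 2)
  P1 vs Y: payoffs [4, 1] → best response A (payoff 4)
  P2 vs A: payoffs [4, 5] → best response Y (payoff 5)
  P2 vs B: payoffs [2, 3] → best response Y (payoff 3)
Mutual best responses: (A,Y) → Nash equilibria.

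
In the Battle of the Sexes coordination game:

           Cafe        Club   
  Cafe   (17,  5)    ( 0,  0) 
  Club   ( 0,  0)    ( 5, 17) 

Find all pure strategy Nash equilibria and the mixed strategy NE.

Pure NE: (Cafe, Cafe) and (Club, Club); Mixed NE: p = 0.7727, q = 0.2273

Work:
Check pure NE:
(Cafe, Cafe): (17, 5) - no unilateral deviation beneficial
(Club, Club): (5, 17) - no unilateral deviation beneficial
Mixed NE: P1 plays Cafe with p = 0.7727, P2 plays Cafe with q = 0.2273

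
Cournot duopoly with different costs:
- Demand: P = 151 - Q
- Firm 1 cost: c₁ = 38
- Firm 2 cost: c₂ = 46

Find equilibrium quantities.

q₁* = 40.33, q₂* = 32.33

Work:
Reaction: q₁ = (151 - 38 - q₂)/2
Reaction: q₂ = (151 - 46 - q₁)/2
Solve simultaneously:
q₁* = (151 - 2×38 + 46)/3 = 40.33
q₂* = (151 - 2×46 + 38)/3 = 32.33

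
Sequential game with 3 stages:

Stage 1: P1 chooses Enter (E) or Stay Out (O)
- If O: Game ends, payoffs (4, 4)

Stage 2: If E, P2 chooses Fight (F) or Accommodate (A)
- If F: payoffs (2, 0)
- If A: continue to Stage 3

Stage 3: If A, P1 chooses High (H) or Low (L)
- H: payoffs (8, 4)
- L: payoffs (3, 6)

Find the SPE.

SPE: (E, A, H); Outcome (8, 4)

Work:
Stage 3: P1 chooses H (8 vs 3)
Stage 2: P2: F->0, A->4 (anticipating H). Choose A
Stage 1: P1: O->4, E->8 (anticipating A, H). Choose E
SPE path: E -> A -> H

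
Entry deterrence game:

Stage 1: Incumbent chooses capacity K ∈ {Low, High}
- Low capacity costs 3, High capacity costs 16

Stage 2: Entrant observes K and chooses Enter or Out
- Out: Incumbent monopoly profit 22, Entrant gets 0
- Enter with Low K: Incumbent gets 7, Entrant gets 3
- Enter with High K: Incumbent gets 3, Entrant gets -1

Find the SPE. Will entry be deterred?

SPE: (High, Enter|Low, Out|High); Entry deterred. Incumbent net profit = 6

Work:
After Low K: Entrant enters (3 > 0)
After High K: Entrant stays out (-1 < 0)
Incumbent: Low → 7−3=4, High → 22−16=6
Incumbent chooses High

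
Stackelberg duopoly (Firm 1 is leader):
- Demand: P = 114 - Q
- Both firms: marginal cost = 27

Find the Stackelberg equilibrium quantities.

q₁* (leader) = 43.5, q₂* (follower) = 21.75

Work:
Follower's reaction: q₂ = (a - c - q₁)/2
Leader substitutes: π₁ = q₁·(a - q₁ - (a-c-q₁)/2 - c)
FOC: q₁* = (114 - 27)/2 = 43.50
Then: q₂* = (114 - 27 - 43.5)/2 = 21.75
Leader has first-mover advantage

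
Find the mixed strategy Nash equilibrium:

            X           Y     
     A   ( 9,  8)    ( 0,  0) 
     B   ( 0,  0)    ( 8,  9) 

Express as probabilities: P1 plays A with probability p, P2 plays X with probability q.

p = 0.5294, q = 0.4706

Work:
Find probabilities that make opponent indifferent:
P2 chooses q to make P1 indifferent between A and B
P1 chooses p to make P2 indifferent between X and Y
Mixed NE: P1 plays (A: 0.5294, B: 0.4706), P2 plays (X: 0.4706, Y: 0.5294)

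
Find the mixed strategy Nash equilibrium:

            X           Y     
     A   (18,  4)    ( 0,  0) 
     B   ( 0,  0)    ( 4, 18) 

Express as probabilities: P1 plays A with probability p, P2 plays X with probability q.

p = 0.8182, q = 0.1818

Work:
Find probabilities that make opponent indifferent:
P2 chooses q to make P1 indifferent between A and B
P1 chooses p to make P2 indifferent between X and Y
Mixed NE: P1 plays (A: 0.8182, B: 0.1818), P2 plays (X: 0.1818, Y: 0.8182)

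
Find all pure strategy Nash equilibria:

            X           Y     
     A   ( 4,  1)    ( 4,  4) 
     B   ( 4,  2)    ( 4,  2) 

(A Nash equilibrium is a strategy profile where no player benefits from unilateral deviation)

Nash equilibrium: (A, Y), (B, X), (B, Y)

Work:
Best responses:
  P1 vs X: payoffs [4, 4] → best response A/B (payoff 4)
  P1 vs Y: payoffs [4, 4] → best response A/B (payoff 4)
  P2 vs A: payoffs [1, 4] → best response Y (payoff 4)
  P2 vs B: payoffs [2, 2] → best response X/Y (payoff 2)
Mutual best responses: (A,Y), (B,X), (B,Y) → Nash equilibria.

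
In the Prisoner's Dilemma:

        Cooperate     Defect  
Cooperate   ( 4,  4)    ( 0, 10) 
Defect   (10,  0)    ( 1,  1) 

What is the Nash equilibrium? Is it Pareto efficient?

(Defect, Defect) is NE; not Pareto efficient

Work:
Defect dominates Cooperate for both players:
If P2 cooperates: Defect (10) > Cooperate (4)
If P2 defects: Defect (1) > Cooperate (0)
NE: (Defect, Defect) with payoff (1, 1)
But (Cooperate, Cooperate) = (4, 4) Pareto dominates (1, 1)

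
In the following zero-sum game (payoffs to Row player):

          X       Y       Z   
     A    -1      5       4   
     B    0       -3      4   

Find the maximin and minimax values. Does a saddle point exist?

Maximin = -1, Minimax = 0, Saddle: False

Work:
Row minimums: [-1, -3] → maximin = -1
Column maximums: [0, 5, 4] → minimax = 0
No saddle point (maximin ≠ minimax). Mixed strategy needed.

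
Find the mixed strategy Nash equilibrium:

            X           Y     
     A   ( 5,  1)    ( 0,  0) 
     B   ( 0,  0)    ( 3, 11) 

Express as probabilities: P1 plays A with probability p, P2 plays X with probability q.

p = 0.9167, q = 0.375

Work:
Find probabilities that make opponent indifferent:
P2 chooses q to make P1 indifferent between A and B
P1 chooses p to make P2 indifferent between X and Y
Mixed NE: P1 plays (A: 0.9167, B: 0.0833), P2 plays (X: 0.375, Y: 0.625)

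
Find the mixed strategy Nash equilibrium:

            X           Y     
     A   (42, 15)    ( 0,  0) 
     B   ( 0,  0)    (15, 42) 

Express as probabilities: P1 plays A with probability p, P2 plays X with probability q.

p = 0.7368, q = 0.2632

Work:
Find probabilities that make opponent indifferent:
P2 chooses q to make P1 indifferent between A and B
P1 chooses p to make P2 indifferent between X and Y
Mixed NE: P1 plays (A: 0.7368, B: 0.2632), P2 plays (X: 0.2632, Y: 0.7368)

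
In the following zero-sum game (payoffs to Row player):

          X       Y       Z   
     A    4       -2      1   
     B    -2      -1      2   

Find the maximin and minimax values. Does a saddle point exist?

Maximin = -2, Minimax = -1, Saddle: False

Work:
Row minimums: [-2, -2] → maximin = -2
Column maximums: [4, -1, 2] → minimax = -1
No saddle point (maximin ≠ minimax). Mixed strategy needed.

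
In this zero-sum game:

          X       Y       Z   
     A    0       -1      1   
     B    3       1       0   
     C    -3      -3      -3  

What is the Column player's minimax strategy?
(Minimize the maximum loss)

Column should play Y or Z (all achieve the minimum), value = 1

Work:
Column player minimizes Row's maximum payoff:
Column X: max payoff to Row = 3
Column Y: max payoff to Row = 1
Column Z: max payoff to Row = 1
Minimum is 1, achieved by columns Y, Z (tied).
Each of Y or Z is a minimax strategy.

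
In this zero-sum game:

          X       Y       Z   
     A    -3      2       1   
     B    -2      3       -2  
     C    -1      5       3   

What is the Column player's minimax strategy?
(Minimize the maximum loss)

Column should play X, value = -1

Work:
Column player minimizes Row's maximum payoff:
Column X: max payoff to Row = -1
Column Y: max payoff to Row = 5
Column Z: max payoff to Row = 3
Minimum is -1, achieved by column X.
Minimax strategy: X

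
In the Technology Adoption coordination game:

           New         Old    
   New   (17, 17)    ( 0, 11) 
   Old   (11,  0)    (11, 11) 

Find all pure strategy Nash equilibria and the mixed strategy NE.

Pure NE: (New, New) and (Old, Old); Mixed NE: p = 0.6471, q = 0.6471

Work:
Check pure NE:
(New, New): (17, 17) - no unilateral deviation beneficial
(Old, Old): (11, 11) - no unilateral deviation beneficial
Mixed NE: P1 plays New with p = 0.6471, P2 plays New with q = 0.6471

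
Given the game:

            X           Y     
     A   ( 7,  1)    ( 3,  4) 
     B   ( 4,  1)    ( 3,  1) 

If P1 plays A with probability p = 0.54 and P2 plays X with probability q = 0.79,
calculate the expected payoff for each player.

E[P1] = 5.0698, E[P2] = 1.3402

Work:
E[P1] = p·q·π₁(A,X) + p·(1-q)·π₁(A,Y) + (1-p)·q·π₁(B,X) + (1-p)·(1-q)·π₁(B,Y)
= 0.54·0.79·7 + 0.54·0.21·3 + 0.46·0.79·4 + 0.46·0.21·3
= 5.0698

E[P2] = 1.3402 (similar calculation)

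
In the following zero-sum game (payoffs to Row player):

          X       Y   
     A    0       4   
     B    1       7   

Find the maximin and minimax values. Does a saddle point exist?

Maximin = 1, Minimax = 1, Saddle: True

Work:
Row minimums: [0, 1] → maximin = 1
Column maximums: [1, 7] → minimax = 1
Saddle point exists! Game value = 1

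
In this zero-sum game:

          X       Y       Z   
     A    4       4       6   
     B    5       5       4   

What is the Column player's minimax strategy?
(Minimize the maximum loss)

Column should play X or Y (all achieve the minimum), value = 5

Work:
Column player minimizes Row's maximum payoff:
Column X: max payoff to Row = 5
Column Y: max payoff to Row = 5
Column Z: max payoff to Row = 6
Minimum is 5, achieved by columns X, Y (tied).
Each of X or Y is a minimax strategy.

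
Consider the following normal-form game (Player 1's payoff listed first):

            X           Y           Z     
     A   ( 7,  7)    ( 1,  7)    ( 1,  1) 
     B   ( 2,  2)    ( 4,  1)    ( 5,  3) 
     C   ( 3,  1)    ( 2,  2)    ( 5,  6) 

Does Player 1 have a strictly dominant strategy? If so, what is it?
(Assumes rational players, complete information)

No strictly dominant strategy exists for Player 1

Work:
A strategy strictly dominates another if it gives a strictly higher payoff against every opponent action. Compare each pair of P1's strategies column-by-column:
  A vs B: [7 vs 2, 1 vs 4, 1 vs 5] → A does not strictly dominate B (column Y: 1 ≤ 4)
  A vs C: [7 vs 3, 1 vs 2, 1 vs 5] → A does not strictly dominate C (column Y: 1 ≤ 2)
  B vs A: [2 vs 7, 4 vs 1, 5 vs 1] → B does not strictly dominate A (column X: 2 ≤ 7)
  B vs C: [2 vs 3, 4 vs 2, 5 vs 5] → B does not strictly dominate C (column X: 2 ≤ 3)
  C vs A: [3 vs 7, 2 vs 1, 5 vs 1] → C does not strictly dominate A (column X: 3 ≤ 7)
  C vs B: [3 vs 2, 2 vs 4, 5 vs 5] → C does not strictly dominate B (column Y: 2 ≤ 4)
No single strategy strictly dominates all others → no strictly dominant strategy.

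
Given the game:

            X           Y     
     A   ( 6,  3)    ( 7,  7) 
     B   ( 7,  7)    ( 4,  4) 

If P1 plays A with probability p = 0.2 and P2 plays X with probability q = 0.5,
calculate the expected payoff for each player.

E[P1] = 5.7, E[P2] = 5.4

Work:
E[P1] = p·q·π₁(A,X) + p·(1-q)·π₁(A,Y) + (1-p)·q·π₁(B,X) + (1-p)·(1-q)·π₁(B,Y)
= 0.2·0.5·6 + 0.2·0.5·7 + 0.8·0.5·7 + 0.8·0.5·4
= 5.7

E[P2] = 5.4 (similar calculation)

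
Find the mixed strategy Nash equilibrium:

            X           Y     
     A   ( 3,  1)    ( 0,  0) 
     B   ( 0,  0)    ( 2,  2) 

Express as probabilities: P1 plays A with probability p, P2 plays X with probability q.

p = 0.6667, q = 0.4

Work:
Find probabilities that make opponent indifferent:
P2 chooses q to make P1 indifferent between A and B
P1 chooses p to make P2 indifferent between X and Y
Mixed NE: P1 plays (A: 0.6667, B: 0.3333), P2 plays (X: 0.4, Y: 0.6)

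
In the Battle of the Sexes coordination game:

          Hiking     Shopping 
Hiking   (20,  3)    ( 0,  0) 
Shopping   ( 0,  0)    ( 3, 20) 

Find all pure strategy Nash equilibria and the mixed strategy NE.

Pure NE: (Hiking, Hiking) and (Shopping, Shopping); Mixed NE: p = 0.8696, q = 0.1304

Work:
Check pure NE:
(Hiking, Hiking): (20, 3) - no unilateral deviation beneficial
(Shopping, Shopping): (3, 20) - no unilateral deviation beneficial
Mixed NE: P1 plays Hiking with p = 0.8696, P2 plays Hiking with q = 0.1304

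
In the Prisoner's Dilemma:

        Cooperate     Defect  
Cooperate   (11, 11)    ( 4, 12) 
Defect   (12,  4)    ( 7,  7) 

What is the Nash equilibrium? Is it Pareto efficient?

(Defect, Defect) is NE; not Pareto efficient

Work:
Defect dominates Cooperate for both players:
If P2 cooperates: Defect (12) > Cooperate (11)
If P2 defects: Defect (7) > Cooperate (4)
NE: (Defect, Defect) with payoff (7, 7)
But (Cooperate, Cooperate) = (11, 11) Pareto dominates (7, 7)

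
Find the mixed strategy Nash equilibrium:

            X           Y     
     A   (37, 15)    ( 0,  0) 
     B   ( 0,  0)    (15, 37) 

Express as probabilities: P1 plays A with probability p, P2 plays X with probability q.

p = 0.7115, q = 0.2885

Work:
Find probabilities that make opponent indifferent:
P2 chooses q to make P1 indifferent between A and B
P1 chooses p to make P2 indifferent between X and Y
Mixed NE: P1 plays (A: 0.7115, B: 0.2885), P2 plays (X: 0.2885, Y: 0.7115)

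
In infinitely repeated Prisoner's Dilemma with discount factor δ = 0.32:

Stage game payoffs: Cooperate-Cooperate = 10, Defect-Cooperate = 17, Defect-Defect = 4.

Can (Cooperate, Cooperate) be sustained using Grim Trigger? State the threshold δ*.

δ* = 0.5385; since δ = 0.32 < 0.5385, cooperation cannot be sustained

Work:
For Grim Trigger:
Cooperate forever: 10/(1-δ)
Defect then punished: 17 + 4·δ/(1-δ)
Need: 10/(1-δ) ≥ 17 + 4·δ/(1-δ)
Solving: δ ≥ (T-R)/(T-P) = (17-10)/(17-4) = 0.5385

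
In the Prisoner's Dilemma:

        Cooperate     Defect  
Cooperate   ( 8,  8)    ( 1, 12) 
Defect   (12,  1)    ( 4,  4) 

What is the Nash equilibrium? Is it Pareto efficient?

(Defect, Defect) is NE; not Pareto efficient

Work:
Defect dominates Cooperate for both players:
If P2 cooperates: Defect (12) > Cooperate (8)
If P2 defects: Defect (4) > Cooperate (1)
NE: (Defect, Defect) with payoff (4, 4)
But (Cooperate, Cooperate) = (8, 8) Pareto dominates (4, 4)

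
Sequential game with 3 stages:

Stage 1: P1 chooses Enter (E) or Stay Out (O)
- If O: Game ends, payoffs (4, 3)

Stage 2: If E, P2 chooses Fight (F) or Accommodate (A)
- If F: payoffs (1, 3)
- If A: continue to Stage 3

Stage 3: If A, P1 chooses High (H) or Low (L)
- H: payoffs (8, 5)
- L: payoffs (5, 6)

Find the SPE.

SPE: (E, A, H); Outcome (8, 5)

Work:
Stage 3: P1 chooses H (8 vs 5)
Stage 2: P2: F->3, A->5 (anticipating H). Choose A
Stage 1: P1: O->4, E->8 (anticipating A, H). Choose E
SPE path: E -> A -> H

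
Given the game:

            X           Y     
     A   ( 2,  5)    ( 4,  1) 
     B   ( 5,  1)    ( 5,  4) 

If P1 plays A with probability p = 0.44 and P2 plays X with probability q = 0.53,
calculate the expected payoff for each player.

E[P1] = 4.0936, E[P2] = 2.7224

Work:
E[P1] = p·q·π₁(A,X) + p·(1-q)·π₁(A,Y) + (1-p)·q·π₁(B,X) + (1-p)·(1-q)·π₁(B,Y)
= 0.44·0.53·2 + 0.44·0.47·4 + 0.56·0.53·5 + 0.56·0.47·5
= 4.0936

E[P2] = 2.7224 (similar calculation)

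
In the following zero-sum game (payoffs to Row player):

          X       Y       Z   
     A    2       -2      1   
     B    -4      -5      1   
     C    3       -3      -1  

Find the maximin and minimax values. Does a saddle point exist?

Maximin = -2, Minimax = -2, Saddle: True

Work:
Row minimums: [-2, -5, -3] → maximin = -2
Column maximums: [3, -2, 1] → minimax = -2
Saddle point exists! Game value = -2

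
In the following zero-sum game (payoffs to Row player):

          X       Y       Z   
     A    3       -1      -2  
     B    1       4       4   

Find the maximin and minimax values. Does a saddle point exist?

Maximin = 1, Minimax = 3, Saddle: False

Work:
Row minimums: [-2, 1] → maximin = 1
Column maximums: [3, 4, 4] → minimax = 3
No saddle point (maximin ≠ minimax). Mixed strategy needed.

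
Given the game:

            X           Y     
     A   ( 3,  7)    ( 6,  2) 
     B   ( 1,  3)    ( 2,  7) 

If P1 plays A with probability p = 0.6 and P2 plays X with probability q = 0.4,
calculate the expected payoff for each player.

E[P1] = 3.52, E[P2] = 4.56

Work:
E[P1] = p·q·π₁(A,X) + p·(1-q)·π₁(A,Y) + (1-p)·q·π₁(B,X) + (1-p)·(1-q)·π₁(B,Y)
= 0.6·0.4·3 + 0.6·0.6·6 + 0.4·0.4·1 + 0.4·0.6·2
= 3.52

E[P2] = 4.56 (similar calculation)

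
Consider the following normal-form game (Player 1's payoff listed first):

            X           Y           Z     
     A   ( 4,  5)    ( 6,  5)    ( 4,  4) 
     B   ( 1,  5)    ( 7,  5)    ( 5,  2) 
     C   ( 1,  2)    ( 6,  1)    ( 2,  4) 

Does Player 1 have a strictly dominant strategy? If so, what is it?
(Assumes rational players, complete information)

No strictly dominant strategy exists for Player 1

Work:
A strategy strictly dominates another if it gives a strictly higher payoff against every opponent action. Compare each pair of P1's strategies column-by-column:
  A vs B: [4 vs 1, 6 vs 7, 4 vs 5] → A does not strictly dominate B (column Y: 6 ≤ 7)
  A vs C: [4 vs 1, 6 vs 6, 4 vs 2] → A does not strictly dominate C (column Y: 6 ≤ 6)
  B vs A: [1 vs 4, 7 vs 6, 5 vs 4] → B does not strictly dominate A (column X: 1 ≤ 4)
  B vs C: [1 vs 1, 7 vs 6, 5 vs 2] → B does not strictly dominate C (column X: 1 ≤ 1)
  C vs A: [1 vs 4, 6 vs 6, 2 vs 4] → C does not strictly dominate A (column X: 1 ≤ 4)
  C vs B: [1 vs 1, 6 vs 7, 2 vs 5] → C does not strictly dominate B (column X: 1 ≤ 1)
No single strategy strictly dominates all others → no strictly dominant strategy.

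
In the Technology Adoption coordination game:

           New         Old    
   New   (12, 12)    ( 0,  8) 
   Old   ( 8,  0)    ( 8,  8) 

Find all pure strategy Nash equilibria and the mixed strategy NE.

Pure NE: (New, New) and (Old, Old); Mixed NE: p = 0.6667, q = 0.6667

Work:
Check pure NE:
(New, New): (12, 12) - no unilateral deviation beneficial
(Old, Old): (8, 8) - no unilateral deviation beneficial
Mixed NE: P1 plays New with p = 0.6667, P2 plays New with q = 0.6667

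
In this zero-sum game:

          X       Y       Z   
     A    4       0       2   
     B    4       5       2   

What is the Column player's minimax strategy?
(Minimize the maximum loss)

Column should play Z, value = 2

Work:
Column player minimizes Row's maximum payoff:
Column X: max payoff to Row = 4
Column Y: max payoff to Row = 5
Column Z: max payoff to Row = 2
Minimum is 2, achieved by column Z.
Minimax strategy: Z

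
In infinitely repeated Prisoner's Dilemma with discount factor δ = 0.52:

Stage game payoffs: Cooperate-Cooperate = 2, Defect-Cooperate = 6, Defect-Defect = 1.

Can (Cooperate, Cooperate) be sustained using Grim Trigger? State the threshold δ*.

δ* = 0.8; since δ = 0.52 < 0.8, cooperation cannot be sustained

Work:
For Grim Trigger:
Cooperate forever: 2/(1-δ)
Defect then punished: 6 + 1·δ/(1-δ)
Need: 2/(1-δ) ≥ 6 + 1·δ/(1-δ)
Solving: δ ≥ (T-R)/(T-P) = (6-2)/(6-1) = 0.8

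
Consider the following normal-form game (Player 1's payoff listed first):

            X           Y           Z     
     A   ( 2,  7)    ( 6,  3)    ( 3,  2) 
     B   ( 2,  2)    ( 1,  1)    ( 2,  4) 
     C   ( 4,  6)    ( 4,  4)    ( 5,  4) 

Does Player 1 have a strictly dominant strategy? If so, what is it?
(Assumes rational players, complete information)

No strictly dominant strategy exists for Player 1

Work:
A strategy strictly dominates another if it gives a strictly higher payoff against every opponent action. Compare each pair of P1's strategies column-by-column:
  A vs B: [2 vs 2, 6 vs 1, 3 vs 2] → A does not strictly dominate B (column X: 2 ≤ 2)
  A vs C: [2 vs 4, 6 vs 4, 3 vs 5] → A does not strictly dominate C (column X: 2 ≤ 4)
  B vs A: [2 vs 2, 1 vs 6, 2 vs 3] → B does not strictly dominate A (column X: 2 ≤ 2)
  B vs C: [2 vs 4, 1 vs 4, 2 vs 5] → B does not strictly dominate C (column X: 2 ≤ 4)
  C vs A: [4 vs 2, 4 vs 6, 5 vs 3] → C does not strictly dominate A (column Y: 4 ≤ 6)
  C vs B: [4 vs 2, 4 vs 1, 5 vs 2] → C strictly dominates B
No single strategy strictly dominates all others → no strictly dominant strategy.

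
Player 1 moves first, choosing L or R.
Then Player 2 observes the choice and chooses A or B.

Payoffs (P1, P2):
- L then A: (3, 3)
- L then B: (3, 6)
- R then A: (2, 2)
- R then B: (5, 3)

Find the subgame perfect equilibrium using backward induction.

P1 plays R, P2 plays B after L and B after R; Payoff (5, 3)

Work:
Backward induction:
After L: P2 chooses B → P1 gets 3
After R: P2 chooses B → P1 gets 5
P1 chooses R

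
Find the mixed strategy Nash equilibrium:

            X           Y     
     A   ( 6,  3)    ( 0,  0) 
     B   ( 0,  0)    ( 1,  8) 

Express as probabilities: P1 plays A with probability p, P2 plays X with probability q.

p = 0.7273, q = 0.1429

Work:
Find probabilities that make opponent indifferent:
P2 chooses q to make P1 indifferent between A and B
P1 chooses p to make P2 indifferent between X and Y
Mixed NE: P1 plays (A: 0.7273, B: 0.2727), P2 plays (X: 0.1429, Y: 0.8571)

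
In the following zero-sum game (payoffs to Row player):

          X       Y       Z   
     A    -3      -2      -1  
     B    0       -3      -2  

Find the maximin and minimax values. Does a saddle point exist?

Maximin = -3, Minimax = -2, Saddle: False

Work:
Row minimums: [-3, -3] → maximin = -3
Column maximums: [0, -2, -1] → minimax = -2
No saddle point (maximin ≠ minimax). Mixed strategy needed.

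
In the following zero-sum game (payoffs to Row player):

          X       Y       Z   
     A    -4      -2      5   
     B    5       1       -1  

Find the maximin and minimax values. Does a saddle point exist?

Maximin = -1, Minimax = 1, Saddle: False

Work:
Row minimums: [-4, -1] → maximin = -1
Column maximums: [5, 1, 5] → minimax = 1
No saddle point (maximin ≠ minimax). Mixed strategy needed.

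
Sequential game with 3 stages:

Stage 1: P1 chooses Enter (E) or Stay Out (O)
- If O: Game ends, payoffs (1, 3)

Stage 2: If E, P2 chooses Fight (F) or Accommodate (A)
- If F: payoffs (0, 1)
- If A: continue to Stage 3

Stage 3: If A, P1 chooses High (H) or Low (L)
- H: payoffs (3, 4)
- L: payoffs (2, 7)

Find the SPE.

SPE: (E, A, H); Outcome (3, 4)

Work:
Stage 3: P1 chooses H (3 vs 2)
Stage 2: P2: F->1, A->4 (anticipating H). Choose A
Stage 1: P1: O->1, E->3 (anticipating A, H). Choose E
SPE path: E -> A -> H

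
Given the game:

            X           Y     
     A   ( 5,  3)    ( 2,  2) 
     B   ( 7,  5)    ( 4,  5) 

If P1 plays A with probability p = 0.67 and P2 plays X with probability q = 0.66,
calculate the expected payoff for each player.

E[P1] = 4.64, E[P2] = 3.4322

Work:
E[P1] = p·q·π₁(A,X) + p·(1-q)·π₁(A,Y) + (1-p)·q·π₁(B,X) + (1-p)·(1-q)·π₁(B,Y)
= 0.67·0.66·5 + 0.67·0.34·2 + 0.33·0.66·7 + 0.33·0.34·4
= 4.64

E[P2] = 3.4322 (similar calculation)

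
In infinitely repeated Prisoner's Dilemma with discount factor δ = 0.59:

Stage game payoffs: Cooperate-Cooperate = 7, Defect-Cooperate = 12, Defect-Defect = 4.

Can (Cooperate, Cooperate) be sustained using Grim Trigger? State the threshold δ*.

δ* = 0.625; since δ = 0.59 < 0.625, cooperation cannot be sustained

Work:
For Grim Trigger:
Cooperate forever: 7/(1-δ)
Defect then punished: 12 + 4·δ/(1-δ)
Need: 7/(1-δ) ≥ 12 + 4·δ/(1-δ)
Solving: δ ≥ (T-R)/(T-P) = (12-7)/(12-4) = 0.625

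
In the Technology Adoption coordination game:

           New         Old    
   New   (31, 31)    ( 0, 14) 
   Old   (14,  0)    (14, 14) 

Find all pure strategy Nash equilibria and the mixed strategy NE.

Pure NE: (New, New) and (Old, Old); Mixed NE: p = 0.4516, q = 0.4516

Work:
Check pure NE:
(New, New): (31, 31) - no unilateral deviation beneficial
(Old, Old): (14, 14) - no unilateral deviation beneficial
Mixed NE: P1 plays New with p = 0.4516, P2 plays New with q = 0.4516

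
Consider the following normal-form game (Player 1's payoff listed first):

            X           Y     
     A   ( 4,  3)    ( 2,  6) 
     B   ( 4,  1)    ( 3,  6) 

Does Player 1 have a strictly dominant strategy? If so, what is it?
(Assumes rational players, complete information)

No strictly dominant strategy exists for Player 1

Work:
A strategy strictly dominates another if it gives a strictly higher payoff against every opponent action. Compare each pair of P1's strategies column-by-column:
  A vs B: [4 vs 4, 2 vs 3] → A does not strictly dominate B (column X: 4 ≤ 4)
  B vs A: [4 vs 4, 3 vs 2] → B does not strictly dominate A (column X: 4 ≤ 4)
No single strategy strictly dominates all others → no strictly dominant strategy.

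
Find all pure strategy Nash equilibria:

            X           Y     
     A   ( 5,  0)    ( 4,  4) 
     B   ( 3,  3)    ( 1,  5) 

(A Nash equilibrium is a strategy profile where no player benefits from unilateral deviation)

Nash equilibrium: (A, Y)

Work:
Best responses:
  P1 vs X: payoffs [5, 3] → best response A (payoff 5)
  P1 vs Y: payoffs [4, 1] → best response A (payoff 4)
  P2 vs A: payoffs [0, 4] → best response Y (payoff 4)
  P2 vs B: payoffs [3, 5] → best response Y (payoff 5)
Mutual best responses: (A,Y) → Nash equilibria.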